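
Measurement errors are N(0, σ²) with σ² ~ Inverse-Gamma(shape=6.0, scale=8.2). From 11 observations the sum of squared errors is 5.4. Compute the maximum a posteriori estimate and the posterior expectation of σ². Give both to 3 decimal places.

Posterior: Inverse-Gamma(shape = 6.0+11/2 = 11.5, scale = 8.2+5.4/2 = 10.9).
Mode = β/(α+1) = 10.9/12.5 = 0.872.
Mean = β/(α−1) = 10.9/10.5 = 1.038.
Right-skewed posterior ⇒ mode < mean.

MAP = 0.872, posterior mean = 1.038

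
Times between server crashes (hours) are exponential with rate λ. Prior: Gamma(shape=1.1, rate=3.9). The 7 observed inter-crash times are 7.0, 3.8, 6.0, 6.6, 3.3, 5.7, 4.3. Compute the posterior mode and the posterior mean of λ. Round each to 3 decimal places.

MAP = 0.175; posterior mean = 0.200

Σ times = 36.7. Posterior: Gamma(shape = 1.1+7 = 8.1, rate = 3.9+36.7 = 40.6).
Mode = (α−1)/β = 7.1/40.6 = 0.175.
Mean = α/β = 8.1/40.6 = 0.200.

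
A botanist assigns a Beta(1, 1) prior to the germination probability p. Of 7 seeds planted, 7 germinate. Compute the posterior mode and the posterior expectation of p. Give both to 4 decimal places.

Posterior: Beta(1+7, 1+0) = Beta(8, 1).
Since β = 1 ≤ 1 and α > 1, the Beta density is monotone increasing on [0,1]; the mode is at 1.
Mean = 8/(8+1) = 0.8889.

p_MAP = 1.0000, E[p|data] = 0.8889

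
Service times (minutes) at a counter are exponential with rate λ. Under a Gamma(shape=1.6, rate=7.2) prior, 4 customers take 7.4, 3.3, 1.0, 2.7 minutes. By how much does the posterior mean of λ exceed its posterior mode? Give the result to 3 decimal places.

0.046

Σ times = 14.4. Posterior: Gamma(shape = 1.6+4 = 5.6, rate = 7.2+14.4 = 21.6).
Mode = (α−1)/β = 4.6/21.6 = 0.213.
Mean = α/β = 5.6/21.6 = 0.259.
Difference = 0.259 − 0.213 = 0.046.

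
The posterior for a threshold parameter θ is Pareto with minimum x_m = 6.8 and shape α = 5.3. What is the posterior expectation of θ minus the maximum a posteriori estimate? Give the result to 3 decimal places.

The Pareto density is strictly decreasing on [x_m, ∞), so the mode is x_m = 6.800.
Mean = α·x_m/(α−1) = 5.3·6.8/4.3 = 8.381.
Difference = 8.381 − 6.800 = 1.581.
Mean > mode: the posterior has a right tail.

1.581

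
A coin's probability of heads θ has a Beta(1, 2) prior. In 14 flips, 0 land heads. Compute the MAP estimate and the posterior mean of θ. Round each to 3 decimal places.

MAP = 0.000, posterior mean = 0.059

Posterior: Beta(1+0, 2+14) = Beta(1, 16).
Since α = 1 ≤ 1 and β > 1, the Beta density is monotone decreasing on [0,1]; the mode is at 0.
Mean = 1/(1+16) = 0.059.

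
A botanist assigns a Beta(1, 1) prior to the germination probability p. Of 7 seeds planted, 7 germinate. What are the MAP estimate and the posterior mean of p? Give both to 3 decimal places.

Posterior: Beta(1+7, 1+0) = Beta(8, 1).
Since β = 1 ≤ 1 and α > 1, the Beta density is monotone increasing on [0,1]; the mode is at 1.
Mean = 8/(8+1) = 0.889.
The posterior is left-skewed, so the mode exceeds the mean.

p_MAP = 1.000, E[p|data] = 0.889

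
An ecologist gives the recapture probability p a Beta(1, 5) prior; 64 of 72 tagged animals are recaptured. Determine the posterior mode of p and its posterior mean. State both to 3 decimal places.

Posterior: Beta(1+64, 5+8) = Beta(65, 13).
Mode = (65−1)/(65+13−2) = 64/76 = 0.842.
Mean = 65/(65+13) = 65/78 = 0.833.

MAP = 0.842, posterior mean = 0.833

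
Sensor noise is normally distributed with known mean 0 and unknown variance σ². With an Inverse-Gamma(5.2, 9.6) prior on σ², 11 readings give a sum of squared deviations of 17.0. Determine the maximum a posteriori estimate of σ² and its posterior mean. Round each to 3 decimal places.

MAP: 1.547. Posterior mean: 1.866.

Posterior: Inverse-Gamma(shape = 5.2+11/2 = 10.7, scale = 9.6+17.0/2 = 18.1).
Mode = β/(α+1) = 18.1/11.7 = 1.547.
Mean = β/(α−1) = 18.1/9.7 = 1.866.
Mean > mode: the posterior has a right tail.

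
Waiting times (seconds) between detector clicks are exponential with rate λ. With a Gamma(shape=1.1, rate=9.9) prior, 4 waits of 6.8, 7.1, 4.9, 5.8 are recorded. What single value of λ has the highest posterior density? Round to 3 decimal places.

0.119

Σ times = 24.6. Posterior: Gamma(shape = 1.1+4 = 5.1, rate = 9.9+24.6 = 34.5).
Mode = (α−1)/β = 4.1/34.5 = 0.119.
Mean = α/β = 5.1/34.5 = 0.148.
This is the posterior mode — the MAP estimate.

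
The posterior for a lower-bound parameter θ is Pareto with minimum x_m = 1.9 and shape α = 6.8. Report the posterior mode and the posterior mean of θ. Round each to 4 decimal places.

MAP: 1.9000. Posterior mean: 2.2276.

The Pareto density is strictly decreasing on [x_m, ∞), so the mode is x_m = 1.9000.
Mean = α·x_m/(α−1) = 6.8·1.9/5.8 = 2.2276.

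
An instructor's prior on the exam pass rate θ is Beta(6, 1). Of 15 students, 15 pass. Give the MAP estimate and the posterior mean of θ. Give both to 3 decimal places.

MAP = 1.000; posterior mean = 0.955

Posterior: Beta(6+15, 1+0) = Beta(21, 1).
Since β = 1 ≤ 1 and α > 1, the Beta density is monotone increasing on [0,1]; the mode is at 1.
Mean = 21/(21+1) = 0.955.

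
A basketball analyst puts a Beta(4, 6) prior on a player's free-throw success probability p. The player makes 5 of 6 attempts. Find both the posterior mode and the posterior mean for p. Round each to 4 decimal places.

p_MAP = 0.5714, E[p|data] = 0.5625

Posterior: Beta(4+5, 6+1) = Beta(9, 7).
Mode = (9−1)/(9+7−2) = 8/14 = 0.5714.
Mean = 9/(9+7) = 9/16 = 0.5625.
The posterior is left-skewed, so the mode exceeds the mean.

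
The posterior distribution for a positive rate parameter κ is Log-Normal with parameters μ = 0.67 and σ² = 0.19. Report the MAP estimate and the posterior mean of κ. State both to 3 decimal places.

Mode = exp(μ − σ²) = exp(0.48) = 1.616.
Mean = exp(μ + σ²/2) = exp(0.765) = 2.149.

MAP estimate = 1.616, posterior mean = 2.149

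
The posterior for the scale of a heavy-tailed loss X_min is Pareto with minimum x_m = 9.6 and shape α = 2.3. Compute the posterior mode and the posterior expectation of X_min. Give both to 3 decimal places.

The Pareto density is strictly decreasing on [x_m, ∞), so the mode is x_m = 9.600.
Mean = α·x_m/(α−1) = 2.3·9.6/1.3 = 16.985.

posterior mode = 9.600, posterior expectation = 16.985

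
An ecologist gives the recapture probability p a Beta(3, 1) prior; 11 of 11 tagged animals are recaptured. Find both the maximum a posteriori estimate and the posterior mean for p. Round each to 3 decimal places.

Posterior: Beta(3+11, 1+0) = Beta(14, 1).
Since β = 1 ≤ 1 and α > 1, the Beta density is monotone increasing on [0,1]; the mode is at 1.
Mean = 14/(14+1) = 0.933.
The mean is pulled below the mode by the posterior's left skew.

p_MAP = 1.000, E[p|data] = 0.933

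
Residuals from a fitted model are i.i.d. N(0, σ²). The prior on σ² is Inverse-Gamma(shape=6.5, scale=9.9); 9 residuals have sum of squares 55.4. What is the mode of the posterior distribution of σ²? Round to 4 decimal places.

Posterior: Inverse-Gamma(shape = 6.5+9/2 = 11.0, scale = 9.9+55.4/2 = 37.6).
Mode = β/(α+1) = 37.6/12.0 = 3.1333.
Mean = β/(α−1) = 37.6/10.0 = 3.7600.
This is the posterior mode — the MAP estimate.

3.1333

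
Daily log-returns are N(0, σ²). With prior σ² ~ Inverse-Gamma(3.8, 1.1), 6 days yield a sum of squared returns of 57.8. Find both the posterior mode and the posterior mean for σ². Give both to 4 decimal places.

MAP = 3.8462, posterior mean = 5.1724

Posterior: Inverse-Gamma(shape = 3.8+6/2 = 6.8, scale = 1.1+57.8/2 = 30.0).
Mode = β/(α+1) = 30.0/7.8 = 3.8462.
Mean = β/(α−1) = 30.0/5.8 = 5.1724.
Mean > mode: the posterior has a right tail.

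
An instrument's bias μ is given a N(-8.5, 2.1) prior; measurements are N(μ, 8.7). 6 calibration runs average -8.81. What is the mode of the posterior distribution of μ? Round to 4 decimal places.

-8.6834

Posterior for μ is Normal. Precision-weighted mean: (1/2.1·-8.5 + 6/8.7·-8.81) / (1/2.1 + 6/8.7) = -8.6834.
A Normal posterior is symmetric, so mode = mean.
This is the posterior mode — the MAP estimate.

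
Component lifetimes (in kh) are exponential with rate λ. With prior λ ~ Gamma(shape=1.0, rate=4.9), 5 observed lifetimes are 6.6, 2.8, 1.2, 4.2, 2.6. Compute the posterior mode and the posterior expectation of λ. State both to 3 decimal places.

Σ times = 17.4. Posterior: Gamma(shape = 1.0+5 = 6.0, rate = 4.9+17.4 = 22.3).
Mode = (α−1)/β = 5.0/22.3 = 0.224.
Mean = α/β = 6.0/22.3 = 0.269.
Right-skewed posterior ⇒ mode < mean.

MAP = 0.224, posterior mean = 0.269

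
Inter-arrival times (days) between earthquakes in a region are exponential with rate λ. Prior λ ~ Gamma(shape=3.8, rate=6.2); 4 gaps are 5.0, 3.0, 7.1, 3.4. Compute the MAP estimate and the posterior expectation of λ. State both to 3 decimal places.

MAP = 0.275; posterior mean = 0.316

Σ times = 18.5. Posterior: Gamma(shape = 3.8+4 = 7.8, rate = 6.2+18.5 = 24.7).
Mode = (α−1)/β = 6.8/24.7 = 0.275.
Mean = α/β = 7.8/24.7 = 0.316.
The posterior is right-skewed, so the mean exceeds the mode.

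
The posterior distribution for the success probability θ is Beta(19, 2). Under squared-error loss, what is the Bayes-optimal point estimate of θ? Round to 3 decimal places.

0.905

Mode = (19−1)/(19+2−2) = 18/19 = 0.947.
Mean = 19/(19+2) = 19/21 = 0.905.
Squared-error loss ⇒ the optimal estimator is the posterior mean.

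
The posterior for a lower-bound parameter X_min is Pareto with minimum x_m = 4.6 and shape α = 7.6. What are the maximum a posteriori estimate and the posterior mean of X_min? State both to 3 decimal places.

maximum a posteriori estimate = 4.600, posterior mean = 5.297

The Pareto density is strictly decreasing on [x_m, ∞), so the mode is x_m = 4.600.
Mean = α·x_m/(α−1) = 7.6·4.6/6.6 = 5.297.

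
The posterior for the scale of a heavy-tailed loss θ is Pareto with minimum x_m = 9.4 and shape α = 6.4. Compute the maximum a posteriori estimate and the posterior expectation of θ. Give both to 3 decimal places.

The Pareto density is strictly decreasing on [x_m, ∞), so the mode is x_m = 9.400.
Mean = α·x_m/(α−1) = 6.4·9.4/5.4 = 11.141.
Mean > mode: the posterior has a right tail.

MAP = 9.400, posterior mean = 11.141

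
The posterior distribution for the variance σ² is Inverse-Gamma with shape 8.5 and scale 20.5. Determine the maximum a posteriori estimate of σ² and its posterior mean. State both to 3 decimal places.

Mode = β/(α+1) = 20.5/9.5 = 2.158.
Mean = β/(α−1) = 20.5/7.5 = 2.733.

maximum a posteriori estimate = 2.158, posterior mean = 2.733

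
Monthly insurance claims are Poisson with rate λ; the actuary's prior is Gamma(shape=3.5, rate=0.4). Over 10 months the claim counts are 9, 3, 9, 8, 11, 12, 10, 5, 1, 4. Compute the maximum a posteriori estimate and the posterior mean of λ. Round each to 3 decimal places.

Σ counts = 72. Posterior: Gamma(shape = 3.5+72 = 75.5, rate = 0.4+10 = 10.4).
Mode = (α−1)/β = 74.5/10.4 = 7.163.
Mean = α/β = 75.5/10.4 = 7.260.

MAP = 7.163; posterior mean = 7.260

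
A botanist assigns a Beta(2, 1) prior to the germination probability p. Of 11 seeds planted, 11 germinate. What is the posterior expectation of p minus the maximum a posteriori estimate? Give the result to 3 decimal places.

-0.071

Posterior: Beta(2+11, 1+0) = Beta(13, 1).
Since β = 1 ≤ 1 and α > 1, the Beta density is monotone increasing on [0,1]; the mode is at 1.
Mean = 13/(13+1) = 0.929.
Difference = 0.929 − 1.000 = -0.071.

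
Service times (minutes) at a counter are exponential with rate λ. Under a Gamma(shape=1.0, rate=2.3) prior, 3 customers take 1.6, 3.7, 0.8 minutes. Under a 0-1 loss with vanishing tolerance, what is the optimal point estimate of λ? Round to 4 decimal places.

0.3571

Σ times = 6.1. Posterior: Gamma(shape = 1.0+3 = 4.0, rate = 2.3+6.1 = 8.4).
Mode = (α−1)/β = 3.0/8.4 = 0.3571.
Mean = α/β = 4.0/8.4 = 0.4762.
This is the posterior mode — the MAP estimate.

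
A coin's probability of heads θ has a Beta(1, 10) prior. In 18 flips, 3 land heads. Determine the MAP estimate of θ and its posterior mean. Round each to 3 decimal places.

Posterior: Beta(1+3, 10+15) = Beta(4, 25).
Mode = (4−1)/(4+25−2) = 3/27 = 0.111.
Mean = 4/(4+25) = 4/29 = 0.138.
The mean is pulled above the mode by the posterior's right skew.

θ_MAP = 0.111, E[θ|data] = 0.138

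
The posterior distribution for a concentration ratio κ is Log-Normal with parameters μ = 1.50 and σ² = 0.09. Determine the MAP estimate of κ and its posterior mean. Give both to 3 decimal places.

Mode = exp(μ − σ²) = exp(1.41) = 4.096.
Mean = exp(μ + σ²/2) = exp(1.545) = 4.688.
Right-skewed posterior ⇒ mode < mean.

MAP = 4.096; posterior mean = 4.688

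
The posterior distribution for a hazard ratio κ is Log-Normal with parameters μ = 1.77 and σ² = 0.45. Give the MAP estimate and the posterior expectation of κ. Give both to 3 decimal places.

Mode = exp(μ − σ²) = exp(1.32) = 3.743.
Mean = exp(μ + σ²/2) = exp(1.995) = 7.352.
Right-skewed posterior ⇒ mode < mean.

MAP = 3.743, posterior mean = 7.352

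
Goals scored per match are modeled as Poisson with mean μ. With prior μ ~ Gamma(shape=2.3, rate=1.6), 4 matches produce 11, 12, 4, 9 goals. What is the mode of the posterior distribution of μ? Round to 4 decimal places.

6.6607

Σ counts = 36. Posterior: Gamma(shape = 2.3+36 = 38.3, rate = 1.6+4 = 5.6).
Mode = (α−1)/β = 37.3/5.6 = 6.6607.
Mean = α/β = 38.3/5.6 = 6.8393.
This is the posterior mode — the MAP estimate.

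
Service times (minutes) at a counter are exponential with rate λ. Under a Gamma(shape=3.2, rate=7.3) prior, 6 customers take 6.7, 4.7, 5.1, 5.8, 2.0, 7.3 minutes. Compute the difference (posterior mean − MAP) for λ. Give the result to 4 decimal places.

0.0257

Σ times = 31.6. Posterior: Gamma(shape = 3.2+6 = 9.2, rate = 7.3+31.6 = 38.9).
Mode = (α−1)/β = 8.2/38.9 = 0.2108.
Mean = α/β = 9.2/38.9 = 0.2365.
Difference = 0.2365 − 0.2108 = 0.0257.
The mean is pulled above the mode by the posterior's right skew.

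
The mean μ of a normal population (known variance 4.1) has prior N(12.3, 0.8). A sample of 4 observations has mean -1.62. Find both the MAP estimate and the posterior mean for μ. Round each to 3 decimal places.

Posterior for μ is Normal. Precision-weighted mean: (1/0.8·12.3 + 4/4.1·-1.62) / (1/0.8 + 4/4.1) = 6.198.
A Normal posterior is symmetric, so mode = mean.

MAP = 6.198; posterior mean = 6.198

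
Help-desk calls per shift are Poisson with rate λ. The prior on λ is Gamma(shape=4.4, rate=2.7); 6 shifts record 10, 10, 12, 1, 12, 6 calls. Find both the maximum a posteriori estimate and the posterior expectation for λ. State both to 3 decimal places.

λ_MAP = 6.253, E[λ|data] = 6.368

Σ counts = 51. Posterior: Gamma(shape = 4.4+51 = 55.4, rate = 2.7+6 = 8.7).
Mode = (α−1)/β = 54.4/8.7 = 6.253.
Mean = α/β = 55.4/8.7 = 6.368.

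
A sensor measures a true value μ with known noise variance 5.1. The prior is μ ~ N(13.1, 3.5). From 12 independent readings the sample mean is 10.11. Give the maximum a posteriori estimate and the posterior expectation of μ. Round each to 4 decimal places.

Posterior for μ is Normal. Precision-weighted mean: (1/3.5·13.1 + 12/5.1·10.11) / (1/3.5 + 12/5.1) = 10.4338.
A Normal posterior is symmetric, so mode = mean.

μ_MAP = 10.4338, E[μ|data] = 10.4338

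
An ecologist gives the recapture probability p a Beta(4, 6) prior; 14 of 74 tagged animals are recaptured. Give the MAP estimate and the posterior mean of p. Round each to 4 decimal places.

Posterior: Beta(4+14, 6+60) = Beta(18, 66).
Mode = (18−1)/(18+66−2) = 17/82 = 0.2073.
Mean = 18/(18+66) = 18/84 = 0.2143.

MAP: 0.2073. Posterior mean: 0.2143.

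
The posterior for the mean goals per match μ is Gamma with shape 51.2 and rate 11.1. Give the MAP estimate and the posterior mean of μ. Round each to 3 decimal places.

MAP estimate = 4.523, posterior mean = 4.613

Mode = (α−1)/β = 50.2/11.1 = 4.523.
Mean = α/β = 51.2/11.1 = 4.613.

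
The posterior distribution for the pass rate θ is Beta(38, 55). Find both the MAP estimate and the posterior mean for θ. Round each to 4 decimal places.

MAP = 0.4066; posterior mean = 0.4086

Mode = (38−1)/(38+55−2) = 37/91 = 0.4066.
Mean = 38/(38+55) = 38/93 = 0.4086.
The mean is pulled above the mode by the posterior's right skew.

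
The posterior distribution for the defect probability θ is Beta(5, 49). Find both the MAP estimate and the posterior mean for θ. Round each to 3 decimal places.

Mode = (5−1)/(5+49−2) = 4/52 = 0.077.
Mean = 5/(5+49) = 5/54 = 0.093.

MAP estimate = 0.077, posterior mean = 0.093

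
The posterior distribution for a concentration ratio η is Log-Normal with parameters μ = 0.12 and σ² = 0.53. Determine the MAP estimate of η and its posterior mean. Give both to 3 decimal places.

Mode = exp(μ − σ²) = exp(-0.41) = 0.664.
Mean = exp(μ + σ²/2) = exp(0.385) = 1.470.
Right-skewed posterior ⇒ mode < mean.

η_MAP = 0.664, E[η|data] = 1.470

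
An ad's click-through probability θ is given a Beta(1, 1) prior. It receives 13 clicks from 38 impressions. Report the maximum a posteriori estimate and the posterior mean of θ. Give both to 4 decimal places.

maximum a posteriori estimate = 0.3421, posterior mean = 0.3500

Posterior: Beta(1+13, 1+25) = Beta(14, 26).
Mode = (14−1)/(14+26−2) = 13/38 = 0.3421.
With a flat prior the MAP equals the MLE, 13/38.
Mean = 14/(14+26) = 14/40 = 0.3500.
The posterior is right-skewed, so the mean exceeds the mode.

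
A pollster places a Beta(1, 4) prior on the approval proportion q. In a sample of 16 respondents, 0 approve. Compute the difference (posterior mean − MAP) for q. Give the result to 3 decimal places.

0.048

Posterior: Beta(1+0, 4+16) = Beta(1, 20).
Since α = 1 ≤ 1 and β > 1, the Beta density is monotone decreasing on [0,1]; the mode is at 0.
Mean = 1/(1+20) = 0.048.
Difference = 0.048 − 0.000 = 0.048.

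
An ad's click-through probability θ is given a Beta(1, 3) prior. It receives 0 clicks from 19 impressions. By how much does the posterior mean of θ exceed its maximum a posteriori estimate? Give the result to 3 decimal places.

Posterior: Beta(1+0, 3+19) = Beta(1, 22).
Since α = 1 ≤ 1 and β > 1, the Beta density is monotone decreasing on [0,1]; the mode is at 0.
Mean = 1/(1+22) = 0.043.
Difference = 0.043 − 0.000 = 0.043.
The posterior is right-skewed, so the mean exceeds the mode.

0.043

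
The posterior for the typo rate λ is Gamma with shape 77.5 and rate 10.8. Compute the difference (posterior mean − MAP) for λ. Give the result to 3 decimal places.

0.093

Mode = (α−1)/β = 76.5/10.8 = 7.083.
Mean = α/β = 77.5/10.8 = 7.176.
Difference = 7.176 − 7.083 = 0.093.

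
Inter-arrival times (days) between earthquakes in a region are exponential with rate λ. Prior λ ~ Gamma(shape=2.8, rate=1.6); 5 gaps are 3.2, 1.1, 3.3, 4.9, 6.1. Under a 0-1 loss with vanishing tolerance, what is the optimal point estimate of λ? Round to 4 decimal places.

0.3366

Σ times = 18.6. Posterior: Gamma(shape = 2.8+5 = 7.8, rate = 1.6+18.6 = 20.2).
Mode = (α−1)/β = 6.8/20.2 = 0.3366.
Mean = α/β = 7.8/20.2 = 0.3861.
This is the posterior mode — the MAP estimate.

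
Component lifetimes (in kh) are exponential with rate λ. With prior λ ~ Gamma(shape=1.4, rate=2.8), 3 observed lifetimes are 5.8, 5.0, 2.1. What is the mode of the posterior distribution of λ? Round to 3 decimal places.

0.217

Σ times = 12.9. Posterior: Gamma(shape = 1.4+3 = 4.4, rate = 2.8+12.9 = 15.7).
Mode = (α−1)/β = 3.4/15.7 = 0.217.
Mean = α/β = 4.4/15.7 = 0.280.
This is the posterior mode — the MAP estimate.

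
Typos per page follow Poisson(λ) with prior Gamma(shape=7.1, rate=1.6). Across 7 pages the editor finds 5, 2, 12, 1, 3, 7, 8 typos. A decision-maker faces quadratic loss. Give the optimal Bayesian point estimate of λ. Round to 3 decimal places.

Σ counts = 38. Posterior: Gamma(shape = 7.1+38 = 45.1, rate = 1.6+7 = 8.6).
Mode = (α−1)/β = 44.1/8.6 = 5.128.
Mean = α/β = 45.1/8.6 = 5.244.
Quadratic loss ⇒ the optimal estimator is the posterior mean.

5.244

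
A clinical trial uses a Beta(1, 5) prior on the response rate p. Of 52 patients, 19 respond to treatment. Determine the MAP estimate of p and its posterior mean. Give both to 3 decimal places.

Posterior: Beta(1+19, 5+33) = Beta(20, 38).
Mode = (20−1)/(20+38−2) = 19/56 = 0.339.
Mean = 20/(20+38) = 20/58 = 0.345.
Mean > mode: the posterior has a right tail.

MAP estimate = 0.339, posterior mean = 0.345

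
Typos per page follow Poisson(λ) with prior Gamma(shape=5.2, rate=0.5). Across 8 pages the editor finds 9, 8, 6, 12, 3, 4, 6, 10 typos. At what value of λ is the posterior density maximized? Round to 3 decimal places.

Σ counts = 58. Posterior: Gamma(shape = 5.2+58 = 63.2, rate = 0.5+8 = 8.5).
Mode = (α−1)/β = 62.2/8.5 = 7.318.
Mean = α/β = 63.2/8.5 = 7.435.
This is the posterior mode — the MAP estimate.

7.318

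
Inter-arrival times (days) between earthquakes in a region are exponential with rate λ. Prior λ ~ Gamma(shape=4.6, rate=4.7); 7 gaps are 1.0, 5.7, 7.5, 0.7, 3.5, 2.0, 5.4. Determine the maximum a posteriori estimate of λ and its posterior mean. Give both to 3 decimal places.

Σ times = 25.8. Posterior: Gamma(shape = 4.6+7 = 11.6, rate = 4.7+25.8 = 30.5).
Mode = (α−1)/β = 10.6/30.5 = 0.348.
Mean = α/β = 11.6/30.5 = 0.380.
Mean > mode: the posterior has a right tail.

maximum a posteriori estimate = 0.348, posterior mean = 0.380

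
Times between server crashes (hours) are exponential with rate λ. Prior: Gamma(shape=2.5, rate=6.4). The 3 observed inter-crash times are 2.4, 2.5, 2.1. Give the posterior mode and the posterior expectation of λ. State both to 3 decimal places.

MAP = 0.336; posterior mean = 0.410

Σ times = 7.0. Posterior: Gamma(shape = 2.5+3 = 5.5, rate = 6.4+7.0 = 13.4).
Mode = (α−1)/β = 4.5/13.4 = 0.336.
Mean = α/β = 5.5/13.4 = 0.410.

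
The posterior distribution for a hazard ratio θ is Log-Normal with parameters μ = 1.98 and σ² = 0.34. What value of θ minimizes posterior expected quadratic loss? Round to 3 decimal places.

8.585

Mode = exp(μ − σ²) = exp(1.64) = 5.155.
Mean = exp(μ + σ²/2) = exp(2.150) = 8.585.
Quadratic loss ⇒ the optimal estimator is the posterior mean.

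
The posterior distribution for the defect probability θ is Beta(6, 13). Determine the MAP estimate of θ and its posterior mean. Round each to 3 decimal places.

Mode = (6−1)/(6+13−2) = 5/17 = 0.294.
Mean = 6/(6+13) = 6/19 = 0.316.
Right-skewed posterior ⇒ mode < mean.

MAP estimate = 0.294, posterior mean = 0.316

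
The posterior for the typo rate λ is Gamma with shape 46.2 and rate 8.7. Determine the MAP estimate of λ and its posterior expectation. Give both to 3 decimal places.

Mode = (α−1)/β = 45.2/8.7 = 5.195.
Mean = α/β = 46.2/8.7 = 5.310.

MAP: 5.195. Posterior mean: 5.310.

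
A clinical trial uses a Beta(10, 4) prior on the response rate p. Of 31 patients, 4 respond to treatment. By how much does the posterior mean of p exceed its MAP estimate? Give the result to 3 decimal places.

Posterior: Beta(10+4, 4+27) = Beta(14, 31).
Mode = (14−1)/(14+31−2) = 13/43 = 0.302.
Mean = 14/(14+31) = 14/45 = 0.311.
Difference = 0.311 − 0.302 = 0.009.

0.009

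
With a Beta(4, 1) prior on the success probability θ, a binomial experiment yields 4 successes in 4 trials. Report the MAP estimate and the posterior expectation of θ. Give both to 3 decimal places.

Posterior: Beta(4+4, 1+0) = Beta(8, 1).
Since β = 1 ≤ 1 and α > 1, the Beta density is monotone increasing on [0,1]; the mode is at 1.
Mean = 8/(8+1) = 0.889.
Left-skewed posterior ⇒ mean < mode.

MAP estimate = 1.000, posterior expectation = 0.889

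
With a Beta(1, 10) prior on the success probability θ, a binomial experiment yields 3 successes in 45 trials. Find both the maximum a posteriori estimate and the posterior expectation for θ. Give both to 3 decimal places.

Posterior: Beta(1+3, 10+42) = Beta(4, 52).
Mode = (4−1)/(4+52−2) = 3/54 = 0.056.
Mean = 4/(4+52) = 4/56 = 0.071.
The posterior is right-skewed, so the mean exceeds the mode.

MAP = 0.056, posterior mean = 0.071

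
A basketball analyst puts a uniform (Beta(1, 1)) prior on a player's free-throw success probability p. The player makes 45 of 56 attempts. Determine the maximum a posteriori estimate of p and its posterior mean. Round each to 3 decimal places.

Posterior: Beta(1+45, 1+11) = Beta(46, 12).
Mode = (46−1)/(46+12−2) = 45/56 = 0.804.
Mean = 46/(46+12) = 46/58 = 0.793.
Left-skewed posterior ⇒ mean < mode.

MAP: 0.804. Posterior mean: 0.793.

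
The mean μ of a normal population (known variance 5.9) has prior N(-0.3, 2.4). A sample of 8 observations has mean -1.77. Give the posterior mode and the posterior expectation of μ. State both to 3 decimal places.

MAP: -1.424. Posterior mean: -1.424.

Posterior for μ is Normal. Precision-weighted mean: (1/2.4·-0.3 + 8/5.9·-1.77) / (1/2.4 + 8/5.9) = -1.424.
A Normal posterior is symmetric, so mode = mean.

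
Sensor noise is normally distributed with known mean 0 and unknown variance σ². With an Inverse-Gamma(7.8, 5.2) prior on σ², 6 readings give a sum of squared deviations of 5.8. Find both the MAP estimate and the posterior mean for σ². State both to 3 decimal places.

MAP estimate = 0.686, posterior mean = 0.827

Posterior: Inverse-Gamma(shape = 7.8+6/2 = 10.8, scale = 5.2+5.8/2 = 8.1).
Mode = β/(α+1) = 8.1/11.8 = 0.686.
Mean = β/(α−1) = 8.1/9.8 = 0.827.
Right-skewed posterior ⇒ mode < mean.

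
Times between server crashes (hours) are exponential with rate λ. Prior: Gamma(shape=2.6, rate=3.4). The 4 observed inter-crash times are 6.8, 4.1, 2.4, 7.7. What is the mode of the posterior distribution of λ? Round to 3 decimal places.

0.230

Σ times = 21.0. Posterior: Gamma(shape = 2.6+4 = 6.6, rate = 3.4+21.0 = 24.4).
Mode = (α−1)/β = 5.6/24.4 = 0.230.
Mean = α/β = 6.6/24.4 = 0.270.
This is the posterior mode — the MAP estimate.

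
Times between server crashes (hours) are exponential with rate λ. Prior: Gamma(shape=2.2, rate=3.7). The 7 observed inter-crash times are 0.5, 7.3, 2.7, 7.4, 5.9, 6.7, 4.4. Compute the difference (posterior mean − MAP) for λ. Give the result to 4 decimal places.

Σ times = 34.9. Posterior: Gamma(shape = 2.2+7 = 9.2, rate = 3.7+34.9 = 38.6).
Mode = (α−1)/β = 8.2/38.6 = 0.2124.
Mean = α/β = 9.2/38.6 = 0.2383.
Difference = 0.2383 − 0.2124 = 0.0259.

0.0259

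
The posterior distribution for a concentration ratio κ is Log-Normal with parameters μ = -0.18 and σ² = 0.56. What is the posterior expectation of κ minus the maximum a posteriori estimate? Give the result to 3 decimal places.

0.628

Mode = exp(μ − σ²) = exp(-0.74) = 0.477.
Mean = exp(μ + σ²/2) = exp(0.100) = 1.105.
Difference = 1.105 − 0.477 = 0.628.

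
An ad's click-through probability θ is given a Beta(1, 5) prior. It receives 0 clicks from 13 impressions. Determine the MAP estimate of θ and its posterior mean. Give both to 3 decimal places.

θ_MAP = 0.000, E[θ|data] = 0.053

Posterior: Beta(1+0, 5+13) = Beta(1, 18).
Since α = 1 ≤ 1 and β > 1, the Beta density is monotone decreasing on [0,1]; the mode is at 0.
Mean = 1/(1+18) = 0.053.
The posterior is right-skewed, so the mean exceeds the mode.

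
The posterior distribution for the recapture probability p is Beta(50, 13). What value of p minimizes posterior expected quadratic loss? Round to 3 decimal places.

0.794

Mode = (50−1)/(50+13−2) = 49/61 = 0.803.
Mean = 50/(50+13) = 50/63 = 0.794.
Quadratic loss ⇒ the optimal estimator is the posterior mean.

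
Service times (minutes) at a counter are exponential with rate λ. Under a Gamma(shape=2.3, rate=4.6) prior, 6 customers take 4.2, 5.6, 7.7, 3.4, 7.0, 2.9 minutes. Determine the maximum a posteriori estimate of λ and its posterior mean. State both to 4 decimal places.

MAP = 0.2062; posterior mean = 0.2345

Σ times = 30.8. Posterior: Gamma(shape = 2.3+6 = 8.3, rate = 4.6+30.8 = 35.4).
Mode = (α−1)/β = 7.3/35.4 = 0.2062.
Mean = α/β = 8.3/35.4 = 0.2345.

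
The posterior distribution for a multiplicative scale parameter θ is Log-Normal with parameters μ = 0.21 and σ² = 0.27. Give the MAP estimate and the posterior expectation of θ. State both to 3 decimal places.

Mode = exp(μ − σ²) = exp(-0.06) = 0.942.
Mean = exp(μ + σ²/2) = exp(0.345) = 1.412.
The posterior is right-skewed, so the mean exceeds the mode.

MAP = 0.942, posterior mean = 1.412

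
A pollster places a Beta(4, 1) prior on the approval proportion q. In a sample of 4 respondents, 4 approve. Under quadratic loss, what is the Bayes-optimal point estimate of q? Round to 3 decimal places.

Posterior: Beta(4+4, 1+0) = Beta(8, 1).
Since β = 1 ≤ 1 and α > 1, the Beta density is monotone increasing on [0,1]; the mode is at 1.
Mean = 8/(8+1) = 0.889.
Quadratic loss ⇒ the optimal estimator is the posterior mean.

0.889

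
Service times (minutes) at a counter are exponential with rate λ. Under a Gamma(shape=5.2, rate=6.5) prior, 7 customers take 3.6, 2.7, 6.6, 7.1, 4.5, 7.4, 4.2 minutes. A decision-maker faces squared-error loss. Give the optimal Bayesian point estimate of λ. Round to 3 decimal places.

0.286

Σ times = 36.1. Posterior: Gamma(shape = 5.2+7 = 12.2, rate = 6.5+36.1 = 42.6).
Mode = (α−1)/β = 11.2/42.6 = 0.263.
Mean = α/β = 12.2/42.6 = 0.286.
Squared-error loss ⇒ the optimal estimator is the posterior mean.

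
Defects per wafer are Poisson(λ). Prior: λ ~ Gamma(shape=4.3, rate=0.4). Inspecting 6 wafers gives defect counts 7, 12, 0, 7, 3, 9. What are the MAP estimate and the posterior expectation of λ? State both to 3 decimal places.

Σ counts = 38. Posterior: Gamma(shape = 4.3+38 = 42.3, rate = 0.4+6 = 6.4).
Mode = (α−1)/β = 41.3/6.4 = 6.453.
Mean = α/β = 42.3/6.4 = 6.609.

MAP: 6.453. Posterior mean: 6.609.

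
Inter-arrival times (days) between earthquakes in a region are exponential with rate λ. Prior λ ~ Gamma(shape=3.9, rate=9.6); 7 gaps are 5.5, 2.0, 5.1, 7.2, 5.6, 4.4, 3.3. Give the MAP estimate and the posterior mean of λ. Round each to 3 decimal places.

MAP = 0.232, posterior mean = 0.255

Σ times = 33.1. Posterior: Gamma(shape = 3.9+7 = 10.9, rate = 9.6+33.1 = 42.7).
Mode = (α−1)/β = 9.9/42.7 = 0.232.
Mean = α/β = 10.9/42.7 = 0.255.
Right-skewed posterior ⇒ mode < mean.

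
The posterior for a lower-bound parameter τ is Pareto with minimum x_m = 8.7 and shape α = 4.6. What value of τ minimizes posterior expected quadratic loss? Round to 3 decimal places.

The Pareto density is strictly decreasing on [x_m, ∞), so the mode is x_m = 8.700.
Mean = α·x_m/(α−1) = 4.6·8.7/3.6 = 11.117.
Quadratic loss ⇒ the optimal estimator is the posterior mean.

11.117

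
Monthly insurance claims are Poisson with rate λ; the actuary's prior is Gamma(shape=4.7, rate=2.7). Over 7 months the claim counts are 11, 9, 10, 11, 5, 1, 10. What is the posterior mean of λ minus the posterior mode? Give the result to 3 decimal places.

0.103

Σ counts = 57. Posterior: Gamma(shape = 4.7+57 = 61.7, rate = 2.7+7 = 9.7).
Mode = (α−1)/β = 60.7/9.7 = 6.258.
Mean = α/β = 61.7/9.7 = 6.361.
Difference = 6.361 − 6.258 = 0.103.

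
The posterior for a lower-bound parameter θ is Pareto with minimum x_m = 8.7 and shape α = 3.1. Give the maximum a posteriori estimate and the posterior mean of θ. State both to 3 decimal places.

MAP: 8.700. Posterior mean: 12.843.

The Pareto density is strictly decreasing on [x_m, ∞), so the mode is x_m = 8.700.
Mean = α·x_m/(α−1) = 3.1·8.7/2.1 = 12.843.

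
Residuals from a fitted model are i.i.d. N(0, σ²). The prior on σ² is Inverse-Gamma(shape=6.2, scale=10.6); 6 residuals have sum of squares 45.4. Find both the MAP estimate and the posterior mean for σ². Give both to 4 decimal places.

Posterior: Inverse-Gamma(shape = 6.2+6/2 = 9.2, scale = 10.6+45.4/2 = 33.3).
Mode = β/(α+1) = 33.3/10.2 = 3.2647.
Mean = β/(α−1) = 33.3/8.2 = 4.0610.

MAP: 3.2647. Posterior mean: 4.0610.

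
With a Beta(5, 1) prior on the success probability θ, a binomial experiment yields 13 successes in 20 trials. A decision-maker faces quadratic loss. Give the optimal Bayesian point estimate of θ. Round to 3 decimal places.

Posterior: Beta(5+13, 1+7) = Beta(18, 8).
Mode = (18−1)/(18+8−2) = 17/24 = 0.708.
Mean = 18/(18+8) = 18/26 = 0.692.
Quadratic loss ⇒ the optimal estimator is the posterior mean.

0.692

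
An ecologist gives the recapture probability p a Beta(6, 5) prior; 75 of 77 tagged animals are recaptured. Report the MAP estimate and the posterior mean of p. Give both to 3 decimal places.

Posterior: Beta(6+75, 5+2) = Beta(81, 7).
Mode = (81−1)/(81+7−2) = 80/86 = 0.930.
Mean = 81/(81+7) = 81/88 = 0.920.
Left-skewed posterior ⇒ mean < mode.

MAP estimate = 0.930, posterior mean = 0.920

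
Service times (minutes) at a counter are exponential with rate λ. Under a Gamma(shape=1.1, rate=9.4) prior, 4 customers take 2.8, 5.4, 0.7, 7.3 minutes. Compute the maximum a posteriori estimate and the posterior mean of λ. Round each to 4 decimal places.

Σ times = 16.2. Posterior: Gamma(shape = 1.1+4 = 5.1, rate = 9.4+16.2 = 25.6).
Mode = (α−1)/β = 4.1/25.6 = 0.1602.
Mean = α/β = 5.1/25.6 = 0.1992.
Mean > mode: the posterior has a right tail.

λ_MAP = 0.1602, E[λ|data] = 0.1992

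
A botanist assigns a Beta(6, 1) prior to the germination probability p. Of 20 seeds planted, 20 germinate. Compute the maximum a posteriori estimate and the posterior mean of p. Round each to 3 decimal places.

Posterior: Beta(6+20, 1+0) = Beta(26, 1).
Since β = 1 ≤ 1 and α > 1, the Beta density is monotone increasing on [0,1]; the mode is at 1.
Mean = 26/(26+1) = 0.963.

MAP = 1.000, posterior mean = 0.963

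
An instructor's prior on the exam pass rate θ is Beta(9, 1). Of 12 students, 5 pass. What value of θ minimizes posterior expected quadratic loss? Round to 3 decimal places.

Posterior: Beta(9+5, 1+7) = Beta(14, 8).
Mode = (14−1)/(14+8−2) = 13/20 = 0.650.
Mean = 14/(14+8) = 14/22 = 0.636.
Quadratic loss ⇒ the optimal estimator is the posterior mean.

0.636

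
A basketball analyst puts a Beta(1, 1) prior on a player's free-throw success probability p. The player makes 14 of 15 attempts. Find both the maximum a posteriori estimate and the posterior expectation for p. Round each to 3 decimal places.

Posterior: Beta(1+14, 1+1) = Beta(15, 2).
Mode = (15−1)/(15+2−2) = 14/15 = 0.933.
Mean = 15/(15+2) = 15/17 = 0.882.
The posterior is left-skewed, so the mode exceeds the mean.

maximum a posteriori estimate = 0.933, posterior expectation = 0.882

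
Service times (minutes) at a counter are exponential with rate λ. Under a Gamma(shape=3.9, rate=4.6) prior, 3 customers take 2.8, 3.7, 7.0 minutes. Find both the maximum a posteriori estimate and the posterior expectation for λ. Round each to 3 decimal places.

Σ times = 13.5. Posterior: Gamma(shape = 3.9+3 = 6.9, rate = 4.6+13.5 = 18.1).
Mode = (α−1)/β = 5.9/18.1 = 0.326.
Mean = α/β = 6.9/18.1 = 0.381.
Mean > mode: the posterior has a right tail.

MAP: 0.326. Posterior mean: 0.381.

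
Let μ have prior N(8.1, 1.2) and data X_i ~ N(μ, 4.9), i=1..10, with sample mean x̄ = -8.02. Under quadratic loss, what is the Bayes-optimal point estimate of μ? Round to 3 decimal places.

-3.346

Posterior for μ is Normal. Precision-weighted mean: (1/1.2·8.1 + 10/4.9·-8.02) / (1/1.2 + 10/4.9) = -3.346.
A Normal posterior is symmetric, so mode = mean.
Quadratic loss ⇒ the optimal estimator is the posterior mean.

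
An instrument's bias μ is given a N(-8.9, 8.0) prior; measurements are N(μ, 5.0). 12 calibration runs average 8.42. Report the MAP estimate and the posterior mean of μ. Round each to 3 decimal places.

μ_MAP = 7.563, E[μ|data] = 7.563

Posterior for μ is Normal. Precision-weighted mean: (1/8.0·-8.9 + 12/5.0·8.42) / (1/8.0 + 12/5.0) = 7.563.
A Normal posterior is symmetric, so mode = mean.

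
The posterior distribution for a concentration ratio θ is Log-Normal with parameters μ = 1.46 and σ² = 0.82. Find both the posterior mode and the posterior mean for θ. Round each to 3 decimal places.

MAP = 1.896, posterior mean = 6.488

Mode = exp(μ − σ²) = exp(0.64) = 1.896.
Mean = exp(μ + σ²/2) = exp(1.870) = 6.488.
Right-skewed posterior ⇒ mode < mean.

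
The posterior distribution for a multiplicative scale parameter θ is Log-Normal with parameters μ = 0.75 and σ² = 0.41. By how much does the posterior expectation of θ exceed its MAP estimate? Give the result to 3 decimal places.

Mode = exp(μ − σ²) = exp(0.34) = 1.405.
Mean = exp(μ + σ²/2) = exp(0.955) = 2.599.
Difference = 2.599 − 1.405 = 1.194.

1.194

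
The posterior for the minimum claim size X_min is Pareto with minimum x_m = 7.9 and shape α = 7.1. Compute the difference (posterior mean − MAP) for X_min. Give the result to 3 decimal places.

1.295

The Pareto density is strictly decreasing on [x_m, ∞), so the mode is x_m = 7.900.
Mean = α·x_m/(α−1) = 7.1·7.9/6.1 = 9.195.
Difference = 9.195 − 7.900 = 1.295.
The mean is pulled above the mode by the posterior's right skew.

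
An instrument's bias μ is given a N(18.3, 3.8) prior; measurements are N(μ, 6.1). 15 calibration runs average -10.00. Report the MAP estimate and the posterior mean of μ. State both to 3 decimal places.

Posterior for μ is Normal. Precision-weighted mean: (1/3.8·18.3 + 15/6.1·-10.00) / (1/3.8 + 15/6.1) = -7.264.
A Normal posterior is symmetric, so mode = mean.

μ_MAP = -7.264, E[μ|data] = -7.264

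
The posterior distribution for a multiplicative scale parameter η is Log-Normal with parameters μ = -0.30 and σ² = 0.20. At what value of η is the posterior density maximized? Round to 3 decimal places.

Mode = exp(μ − σ²) = exp(-0.50) = 0.607.
Mean = exp(μ + σ²/2) = exp(-0.200) = 0.819.
This is the posterior mode — the MAP estimate.

0.607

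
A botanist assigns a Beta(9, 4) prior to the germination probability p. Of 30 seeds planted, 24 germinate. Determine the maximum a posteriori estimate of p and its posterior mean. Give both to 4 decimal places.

Posterior: Beta(9+24, 4+6) = Beta(33, 10).
Mode = (33−1)/(33+10−2) = 32/41 = 0.7805.
Mean = 33/(33+10) = 33/43 = 0.7674.
Left-skewed posterior ⇒ mean < mode.

MAP = 0.7805; posterior mean = 0.7674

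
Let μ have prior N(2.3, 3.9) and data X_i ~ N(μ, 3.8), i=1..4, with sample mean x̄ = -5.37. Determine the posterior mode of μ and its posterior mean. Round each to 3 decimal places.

posterior mode = -3.868, posterior mean = -3.868

Posterior for μ is Normal. Precision-weighted mean: (1/3.9·2.3 + 4/3.8·-5.37) / (1/3.9 + 4/3.8) = -3.868.
A Normal posterior is symmetric, so mode = mean.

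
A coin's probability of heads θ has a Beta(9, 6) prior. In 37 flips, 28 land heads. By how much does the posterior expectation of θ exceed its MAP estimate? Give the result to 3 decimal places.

Posterior: Beta(9+28, 6+9) = Beta(37, 15).
Mode = (37−1)/(37+15−2) = 36/50 = 0.720.
Mean = 37/(37+15) = 37/52 = 0.712.
Difference = 0.712 − 0.720 = -0.008.

-0.008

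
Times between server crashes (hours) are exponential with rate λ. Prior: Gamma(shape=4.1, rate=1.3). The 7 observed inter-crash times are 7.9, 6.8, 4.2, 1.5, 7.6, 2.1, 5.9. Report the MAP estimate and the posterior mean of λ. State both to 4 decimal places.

MAP: 0.2708. Posterior mean: 0.2976.

Σ times = 36.0. Posterior: Gamma(shape = 4.1+7 = 11.1, rate = 1.3+36.0 = 37.3).
Mode = (α−1)/β = 10.1/37.3 = 0.2708.
Mean = α/β = 11.1/37.3 = 0.2976.
Mean > mode: the posterior has a right tail.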